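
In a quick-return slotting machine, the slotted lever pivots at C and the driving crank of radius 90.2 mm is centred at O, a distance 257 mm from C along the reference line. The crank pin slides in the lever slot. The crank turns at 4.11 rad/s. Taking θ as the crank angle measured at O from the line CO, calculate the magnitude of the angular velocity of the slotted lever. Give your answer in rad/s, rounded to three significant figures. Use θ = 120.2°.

0.285

ω = 4.11 rad/s
Crank pin A relative to C: A = (d + r cosθ, r sinθ); lever angle φ = atan2(r sinθ, d + r cosθ).
Differentiating tanφ: φ̇ = rω(d cosθ + r)/(d² + r² + 2dr cosθ).
d² + r² + 2dr cosθ = |CA|² = 0.0508636 m²;  d cosθ + r = -0.039076 m.
|ω_lever| = |0.0902·4.11·-0.039076| / 0.0508636 = 0.28481 rad/s.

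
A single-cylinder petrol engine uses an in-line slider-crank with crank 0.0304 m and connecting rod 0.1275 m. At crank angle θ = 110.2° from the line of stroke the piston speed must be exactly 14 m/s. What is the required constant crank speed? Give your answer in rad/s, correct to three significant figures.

536

For an in-line slider-crank, |v_piston| = rω|sinθ|·[1 + r cosθ/√(L² − r² sin²θ)].
With r = 0.0304 m, L = 0.1275 m, θ = 110.2°: the bracketed kinematic factor |dx/dθ| = 0.02612 m.
ω = v/|dx/dθ| = 14/0.02612 = 535.98 rad/s.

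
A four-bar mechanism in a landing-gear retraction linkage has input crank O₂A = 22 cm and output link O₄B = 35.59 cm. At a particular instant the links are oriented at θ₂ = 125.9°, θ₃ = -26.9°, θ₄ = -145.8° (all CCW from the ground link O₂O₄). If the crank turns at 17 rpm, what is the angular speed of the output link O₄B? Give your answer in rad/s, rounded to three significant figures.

0.575

ω₂ = 1.78 rad/s (from 17 rpm).
Differentiating the loop-closure r₂e^{iθ₂}+r₃e^{iθ₃}=r₁+r₄e^{iθ₄} gives r₂ω₂e^{iθ₂}+r₃ω₃e^{iθ₃}=r₄ω₄e^{iθ₄}.
Eliminating the other unknown: ω₄ = r₂ω₂ sin(θ₂−θ₃) / [r₄ sin(θ₄−θ₃)].
Numerator sine = +0.45710; denominator sine = -0.87546.
Result = 0.22·1.78·(+0.45710) / (0.3559·(-0.87546)) = -0.57457 rad/s; magnitude 0.57457 rad/s.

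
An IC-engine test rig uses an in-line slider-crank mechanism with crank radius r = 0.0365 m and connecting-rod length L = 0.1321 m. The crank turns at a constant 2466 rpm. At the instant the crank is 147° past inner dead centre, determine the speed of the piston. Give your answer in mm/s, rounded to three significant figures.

3930

ω = 2π·2466/60 = 258.2 rad/s
For an in-line slider-crank, x = r cosθ + √(L² − r² sin²θ), so v = −rω sinθ·[1 + r cosθ/√(L² − r² sin²θ)].
With r = 0.0365 m, L = 0.1321 m, θ = 147°: √(L² − r² sin²θ) = 0.1306 m.
v = −0.0365·258.2·0.54464·[1 + 0.0365·-0.83867/0.1306] = -3.9303 m/s.
|v| = 3.9303 m/s = 3930.3 mm/s.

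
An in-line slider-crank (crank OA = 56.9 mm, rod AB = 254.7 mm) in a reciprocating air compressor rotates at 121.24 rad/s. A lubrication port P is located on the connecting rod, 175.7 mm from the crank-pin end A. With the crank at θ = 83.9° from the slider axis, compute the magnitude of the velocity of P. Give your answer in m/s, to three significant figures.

ω = 121.2 rad/s.  Crank-pin speed |V_A| = rω = 6.8986 m/s, perpendicular to OA.
Rod angle: sinφ = −(r/L) sinθ ⇒ φ = -12.834°; ω_rod = −rω cosθ/√(L²−r²sin²θ) = -2.9519 rad/s.
V_P = V_A + ω_rod × AP, with AP = 0.1757 m along the rod.
Components: V_Px = −rω sinθ − a·ω_rod·sinφ = -6.9747 m/s;  V_Py = rω cosθ + a·ω_rod·cosφ = +0.22738 m/s.
|V_P| = √(V_Px² + V_Py²) = 6.9784 m/s.

6.98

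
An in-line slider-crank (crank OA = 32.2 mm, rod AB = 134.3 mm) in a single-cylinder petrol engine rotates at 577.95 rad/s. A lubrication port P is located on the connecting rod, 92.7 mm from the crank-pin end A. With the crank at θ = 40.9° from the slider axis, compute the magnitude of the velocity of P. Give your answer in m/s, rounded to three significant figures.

ω = 578 rad/s.  Crank-pin speed |V_A| = rω = 18.61 m/s, perpendicular to OA.
Rod angle: sinφ = −(r/L) sinθ ⇒ φ = -9.032°; ω_rod = −rω cosθ/√(L²−r²sin²θ) = -106.05 rad/s.
V_P = V_A + ω_rod × AP, with AP = 0.0927 m along the rod.
Components: V_Px = −rω sinθ − a·ω_rod·sinφ = -13.728 m/s;  V_Py = rω cosθ + a·ω_rod·cosφ = +4.3571 m/s.
|V_P| = √(V_Px² + V_Py²) = 14.403 m/s.

14.4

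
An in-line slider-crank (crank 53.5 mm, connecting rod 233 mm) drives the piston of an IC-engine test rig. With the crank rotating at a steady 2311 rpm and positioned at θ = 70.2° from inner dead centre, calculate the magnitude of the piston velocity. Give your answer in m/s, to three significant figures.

13.2

ω = 2π·2311/60 = 242 rad/s
For an in-line slider-crank, x = r cosθ + √(L² − r² sin²θ), so v = −rω sinθ·[1 + r cosθ/√(L² − r² sin²θ)].
With r = 0.0535 m, L = 0.233 m, θ = 70.2°: √(L² − r² sin²θ) = 0.2275 m.
v = −0.0535·242·0.94088·[1 + 0.0535·0.33874/0.2275] = -13.152 m/s.
|v| = 13.152 m/s.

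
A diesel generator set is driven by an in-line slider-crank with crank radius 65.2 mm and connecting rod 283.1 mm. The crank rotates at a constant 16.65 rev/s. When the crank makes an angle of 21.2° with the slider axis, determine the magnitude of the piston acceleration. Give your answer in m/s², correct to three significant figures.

788

ω = 2π·16.6 = 104.6 rad/s
x(θ) = r cosθ + √(L² − r² sin²θ); with ω constant, a = ω²·d²x/dθ².
d²x/dθ² = −r cosθ − r²(cos2θ)/√u − r⁴ sin²2θ/(4u^{3/2}),  u = L² − r² sin²θ = 0.0795897 m².
Substituting r = 0.0652 m, L = 0.2831 m, θ = 21.2°: d²x/dθ² = -0.072006 m.
a = ω²·d²x/dθ² = (104.6)²·(-0.072006) = -788.06 m/s²;  |a| = 788.06 m/s².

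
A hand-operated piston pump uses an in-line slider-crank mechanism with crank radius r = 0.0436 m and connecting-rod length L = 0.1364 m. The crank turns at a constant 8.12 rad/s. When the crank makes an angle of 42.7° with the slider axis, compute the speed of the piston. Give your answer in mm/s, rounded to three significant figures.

298

ω = 8.12 rad/s
For an in-line slider-crank, x = r cosθ + √(L² − r² sin²θ), so v = −rω sinθ·[1 + r cosθ/√(L² − r² sin²θ)].
With r = 0.0436 m, L = 0.1364 m, θ = 42.7°: √(L² − r² sin²θ) = 0.13316 m.
v = −0.0436·8.12·0.67816·[1 + 0.0436·0.73491/0.13316] = -0.29786 m/s.
|v| = 0.29786 m/s = 297.86 mm/s.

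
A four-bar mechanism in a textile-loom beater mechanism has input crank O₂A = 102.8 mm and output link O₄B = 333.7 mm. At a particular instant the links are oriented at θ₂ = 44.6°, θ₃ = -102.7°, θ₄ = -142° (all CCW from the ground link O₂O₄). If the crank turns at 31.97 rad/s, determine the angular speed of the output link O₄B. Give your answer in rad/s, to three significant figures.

8.40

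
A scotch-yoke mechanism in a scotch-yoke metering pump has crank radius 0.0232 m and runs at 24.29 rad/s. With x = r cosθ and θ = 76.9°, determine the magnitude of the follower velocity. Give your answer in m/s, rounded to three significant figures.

ω = 24.29 rad/s
x = r cosθ ⇒ ẋ = −rω sinθ.
|v| = rω|sinθ| = 0.0232·24.29·|sin 76.9°| = 0.54886 m/s.

0.549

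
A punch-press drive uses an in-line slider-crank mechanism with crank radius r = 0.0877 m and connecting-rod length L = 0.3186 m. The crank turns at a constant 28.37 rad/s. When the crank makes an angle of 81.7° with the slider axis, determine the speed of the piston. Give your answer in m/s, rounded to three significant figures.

2.56

ω = 28.37 rad/s
For an in-line slider-crank, x = r cosθ + √(L² − r² sin²θ), so v = −rω sinθ·[1 + r cosθ/√(L² − r² sin²θ)].
With r = 0.0877 m, L = 0.3186 m, θ = 81.7°: √(L² − r² sin²θ) = 0.30655 m.
v = −0.0877·28.37·0.98953·[1 + 0.0877·0.14436/0.30655] = -2.5637 m/s.
|v| = 2.5637 m/s.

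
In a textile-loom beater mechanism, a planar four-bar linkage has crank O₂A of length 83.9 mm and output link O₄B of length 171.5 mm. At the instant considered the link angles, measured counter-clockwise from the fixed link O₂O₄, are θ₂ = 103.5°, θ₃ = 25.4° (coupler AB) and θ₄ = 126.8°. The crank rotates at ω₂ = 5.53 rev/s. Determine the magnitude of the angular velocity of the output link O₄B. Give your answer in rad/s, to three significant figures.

ω₂ = 34.75 rad/s (from 5.53 rev/s).
Differentiating the loop-closure r₂e^{iθ₂}+r₃e^{iθ₃}=r₁+r₄e^{iθ₄} gives r₂ω₂e^{iθ₂}+r₃ω₃e^{iθ₃}=r₄ω₄e^{iθ₄}.
Eliminating the other unknown: ω₄ = r₂ω₂ sin(θ₂−θ₃) / [r₄ sin(θ₄−θ₃)].
Numerator sine = +0.97851; denominator sine = +0.98027.
Result = 0.0839·34.75·(+0.97851) / (0.1715·(+0.98027)) = +16.968 rad/s; magnitude 16.968 rad/s.

17.0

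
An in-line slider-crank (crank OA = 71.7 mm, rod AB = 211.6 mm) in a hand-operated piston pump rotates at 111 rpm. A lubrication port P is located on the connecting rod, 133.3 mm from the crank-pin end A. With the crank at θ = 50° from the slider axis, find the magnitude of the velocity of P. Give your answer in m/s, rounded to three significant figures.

0.756

ω = 11.62 rad/s.  Crank-pin speed |V_A| = rω = 0.83343 m/s, perpendicular to OA.
Rod angle: sinφ = −(r/L) sinθ ⇒ φ = -15.045°; ω_rod = −rω cosθ/√(L²−r²sin²θ) = -2.6216 rad/s.
V_P = V_A + ω_rod × AP, with AP = 0.1333 m along the rod.
Components: V_Px = −rω sinθ − a·ω_rod·sinφ = -0.72916 m/s;  V_Py = rω cosθ + a·ω_rod·cosφ = +0.19824 m/s.
|V_P| = √(V_Px² + V_Py²) = 0.75562 m/s.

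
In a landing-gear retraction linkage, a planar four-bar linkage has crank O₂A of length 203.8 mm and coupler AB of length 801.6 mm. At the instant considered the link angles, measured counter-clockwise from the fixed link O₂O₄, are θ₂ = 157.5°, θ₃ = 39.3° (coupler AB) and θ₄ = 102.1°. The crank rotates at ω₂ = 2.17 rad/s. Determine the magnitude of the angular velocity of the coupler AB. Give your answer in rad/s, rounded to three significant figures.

0.511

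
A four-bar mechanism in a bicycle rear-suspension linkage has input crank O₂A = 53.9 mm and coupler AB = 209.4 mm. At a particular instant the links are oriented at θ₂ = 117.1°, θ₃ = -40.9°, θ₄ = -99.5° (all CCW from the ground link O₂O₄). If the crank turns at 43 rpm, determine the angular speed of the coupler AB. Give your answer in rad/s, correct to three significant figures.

0.810

ω₂ = 4.503 rad/s (from 43 rpm).
Differentiating the loop-closure r₂e^{iθ₂}+r₃e^{iθ₃}=r₁+r₄e^{iθ₄} gives r₂ω₂e^{iθ₂}+r₃ω₃e^{iθ₃}=r₄ω₄e^{iθ₄}.
Eliminating the other unknown: ω₃ = r₂ω₂ sin(θ₄−θ₂) / [r₃ sin(θ₃−θ₄)].
Numerator sine = +0.59622; denominator sine = +0.85355.
Result = 0.0539·4.503·(+0.59622) / (0.2094·(+0.85355)) = +0.80964 rad/s; magnitude 0.80964 rad/s.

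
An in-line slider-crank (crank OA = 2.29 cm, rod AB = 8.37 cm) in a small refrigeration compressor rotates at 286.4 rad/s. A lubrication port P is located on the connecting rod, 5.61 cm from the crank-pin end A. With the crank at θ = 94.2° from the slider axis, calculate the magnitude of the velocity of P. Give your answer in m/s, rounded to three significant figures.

6.45

ω = 286.4 rad/s.  Crank-pin speed |V_A| = rω = 6.5586 m/s, perpendicular to OA.
Rod angle: sinφ = −(r/L) sinθ ⇒ φ = -15.835°; ω_rod = −rω cosθ/√(L²−r²sin²θ) = +5.9652 rad/s.
V_P = V_A + ω_rod × AP, with AP = 0.0561 m along the rod.
Components: V_Px = −rω sinθ − a·ω_rod·sinφ = -6.4496 m/s;  V_Py = rω cosθ + a·ω_rod·cosφ = -0.15839 m/s.
|V_P| = √(V_Px² + V_Py²) = 6.4516 m/s.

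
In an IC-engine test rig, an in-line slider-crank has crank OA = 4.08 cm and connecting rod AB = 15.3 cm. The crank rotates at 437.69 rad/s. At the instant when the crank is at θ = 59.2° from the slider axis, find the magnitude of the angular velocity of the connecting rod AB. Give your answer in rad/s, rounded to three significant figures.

ω = 437.7 rad/s
The rod makes angle φ with the slider axis where L sinφ = r sinθ; differentiating, L cosφ·φ̇ = r ω cosθ.
L cosφ = √(L² − r² sin²θ) = 0.14893 m.
|ω_rod| = r ω |cosθ| / √(L² − r² sin²θ) = 0.0408·437.7·0.51204/0.14893 = 61.397 rad/s.

61.4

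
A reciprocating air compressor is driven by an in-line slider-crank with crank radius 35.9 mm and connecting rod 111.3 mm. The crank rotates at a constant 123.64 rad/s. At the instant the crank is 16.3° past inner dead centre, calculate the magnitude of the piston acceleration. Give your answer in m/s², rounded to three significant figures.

678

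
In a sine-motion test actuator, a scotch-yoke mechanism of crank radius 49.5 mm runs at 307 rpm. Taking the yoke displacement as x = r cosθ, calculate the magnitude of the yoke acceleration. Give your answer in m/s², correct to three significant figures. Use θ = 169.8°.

50.4

ω = 32.15 rad/s (from 307 rpm).
x = r cosθ ⇒ ẍ = −rω² cosθ (ω constant).
|a| = rω²|cosθ| = 0.0495·(32.15)²·|cos 169.8°| = 50.352 m/s².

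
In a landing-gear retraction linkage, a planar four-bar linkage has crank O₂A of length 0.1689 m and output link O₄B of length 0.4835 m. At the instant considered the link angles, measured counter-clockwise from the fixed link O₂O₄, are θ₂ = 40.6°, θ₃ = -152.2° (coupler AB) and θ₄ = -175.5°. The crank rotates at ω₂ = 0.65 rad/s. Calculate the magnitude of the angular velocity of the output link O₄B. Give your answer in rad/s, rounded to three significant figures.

ω₂ = 0.65 rad/s
Differentiating the loop-closure r₂e^{iθ₂}+r₃e^{iθ₃}=r₁+r₄e^{iθ₄} gives r₂ω₂e^{iθ₂}+r₃ω₃e^{iθ₃}=r₄ω₄e^{iθ₄}.
Eliminating the other unknown: ω₄ = r₂ω₂ sin(θ₂−θ₃) / [r₄ sin(θ₄−θ₃)].
Numerator sine = -0.22155; denominator sine = -0.39555.
Result = 0.1689·0.65·(-0.22155) / (0.4835·(-0.39555)) = +0.12718 rad/s; magnitude 0.12718 rad/s.

0.127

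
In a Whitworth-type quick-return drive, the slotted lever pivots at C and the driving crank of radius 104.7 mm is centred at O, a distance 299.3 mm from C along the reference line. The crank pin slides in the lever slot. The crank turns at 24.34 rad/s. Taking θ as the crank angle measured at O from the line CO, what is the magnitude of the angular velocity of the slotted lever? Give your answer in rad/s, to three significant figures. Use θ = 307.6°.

ω = 24.34 rad/s
Crank pin A relative to C: A = (d + r cosθ, r sinθ); lever angle φ = atan2(r sinθ, d + r cosθ).
Differentiating tanφ: φ̇ = rω(d cosθ + r)/(d² + r² + 2dr cosθ).
d² + r² + 2dr cosθ = |CA|² = 0.138782 m²;  d cosθ + r = +0.28732 m.
|ω_lever| = |0.1047·24.34·+0.28732| / 0.138782 = 5.2759 rad/s.

5.28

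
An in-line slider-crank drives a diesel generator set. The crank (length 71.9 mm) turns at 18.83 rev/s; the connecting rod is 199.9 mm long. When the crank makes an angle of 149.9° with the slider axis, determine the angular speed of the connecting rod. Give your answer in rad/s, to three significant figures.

37.4

ω = 118.3 rad/s (converted from 18.83 rev/s).
The rod makes angle φ with the slider axis where L sinφ = r sinθ; differentiating, L cosφ·φ̇ = r ω cosθ.
L cosφ = √(L² − r² sin²θ) = 0.19662 m.
|ω_rod| = r ω |cosθ| / √(L² − r² sin²θ) = 0.0719·118.3·0.86515/0.19662 = 37.43 rad/s.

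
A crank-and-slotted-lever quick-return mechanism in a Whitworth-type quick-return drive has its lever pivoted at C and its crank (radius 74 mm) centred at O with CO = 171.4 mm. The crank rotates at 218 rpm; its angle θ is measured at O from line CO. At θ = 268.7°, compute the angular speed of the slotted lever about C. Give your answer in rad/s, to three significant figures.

3.46

ω = 22.83 rad/s (from 218 rpm).
Crank pin A relative to C: A = (d + r cosθ, r sinθ); lever angle φ = atan2(r sinθ, d + r cosθ).
Differentiating tanφ: φ̇ = rω(d cosθ + r)/(d² + r² + 2dr cosθ).
d² + r² + 2dr cosθ = |CA|² = 0.0342784 m²;  d cosθ + r = +0.070111 m.
|ω_lever| = |0.074·22.83·+0.070111| / 0.0342784 = 3.4553 rad/s.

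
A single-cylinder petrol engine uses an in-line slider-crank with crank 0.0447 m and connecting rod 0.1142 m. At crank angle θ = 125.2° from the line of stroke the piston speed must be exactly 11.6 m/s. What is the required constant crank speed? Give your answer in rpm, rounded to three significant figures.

3980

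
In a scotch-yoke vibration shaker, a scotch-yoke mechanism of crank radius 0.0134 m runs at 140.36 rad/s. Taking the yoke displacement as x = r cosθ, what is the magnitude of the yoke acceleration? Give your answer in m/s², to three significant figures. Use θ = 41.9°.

196

ω = 140.4 rad/s
x = r cosθ ⇒ ẍ = −rω² cosθ (ω constant).
|a| = rω²|cosθ| = 0.0134·(140.4)²·|cos 41.9°| = 196.49 m/s².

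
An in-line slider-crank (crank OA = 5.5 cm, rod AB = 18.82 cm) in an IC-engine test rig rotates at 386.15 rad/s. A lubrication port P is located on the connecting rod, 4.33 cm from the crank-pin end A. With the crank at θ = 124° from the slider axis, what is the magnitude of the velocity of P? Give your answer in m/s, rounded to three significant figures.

ω = 386.1 rad/s.  Crank-pin speed |V_A| = rω = 21.238 m/s, perpendicular to OA.
Rod angle: sinφ = −(r/L) sinθ ⇒ φ = -14.021°; ω_rod = −rω cosθ/√(L²−r²sin²θ) = +65.042 rad/s.
V_P = V_A + ω_rod × AP, with AP = 0.0433 m along the rod.
Components: V_Px = −rω sinθ − a·ω_rod·sinφ = -16.925 m/s;  V_Py = rω cosθ + a·ω_rod·cosφ = -9.1439 m/s.
|V_P| = √(V_Px² + V_Py²) = 19.237 m/s.

19.2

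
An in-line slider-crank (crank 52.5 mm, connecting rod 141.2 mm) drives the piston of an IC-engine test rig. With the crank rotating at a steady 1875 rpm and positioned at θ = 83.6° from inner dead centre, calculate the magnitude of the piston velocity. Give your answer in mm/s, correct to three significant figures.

10700

ω = 2π·1875/60 = 196.3 rad/s
For an in-line slider-crank, x = r cosθ + √(L² − r² sin²θ), so v = −rω sinθ·[1 + r cosθ/√(L² − r² sin²θ)].
With r = 0.0525 m, L = 0.1412 m, θ = 83.6°: √(L² − r² sin²θ) = 0.13121 m.
v = −0.0525·196.3·0.99377·[1 + 0.0525·0.11147/0.13121] = -10.701 m/s.
|v| = 10.701 m/s = 10701 mm/s.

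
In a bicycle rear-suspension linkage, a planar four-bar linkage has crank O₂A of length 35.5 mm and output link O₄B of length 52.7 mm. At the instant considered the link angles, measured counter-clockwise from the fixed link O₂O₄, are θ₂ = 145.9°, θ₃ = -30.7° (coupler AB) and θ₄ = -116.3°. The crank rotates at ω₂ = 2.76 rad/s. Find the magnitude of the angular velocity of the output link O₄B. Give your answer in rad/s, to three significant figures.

0.111

ω₂ = 2.76 rad/s
Differentiating the loop-closure r₂e^{iθ₂}+r₃e^{iθ₃}=r₁+r₄e^{iθ₄} gives r₂ω₂e^{iθ₂}+r₃ω₃e^{iθ₃}=r₄ω₄e^{iθ₄}.
Eliminating the other unknown: ω₄ = r₂ω₂ sin(θ₂−θ₃) / [r₄ sin(θ₄−θ₃)].
Numerator sine = +0.05931; denominator sine = -0.99705.
Result = 0.0355·2.76·(+0.05931) / (0.0527·(-0.99705)) = -0.11059 rad/s; magnitude 0.11059 rad/s.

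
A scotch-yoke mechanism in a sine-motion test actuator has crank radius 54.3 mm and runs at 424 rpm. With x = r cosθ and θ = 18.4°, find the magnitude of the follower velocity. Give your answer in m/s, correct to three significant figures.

0.761

ω = 44.4 rad/s (from 424 rpm).
x = r cosθ ⇒ ẋ = −rω sinθ.
|v| = rω|sinθ| = 0.0543·44.4·|sin 18.4°| = 0.76102 m/s.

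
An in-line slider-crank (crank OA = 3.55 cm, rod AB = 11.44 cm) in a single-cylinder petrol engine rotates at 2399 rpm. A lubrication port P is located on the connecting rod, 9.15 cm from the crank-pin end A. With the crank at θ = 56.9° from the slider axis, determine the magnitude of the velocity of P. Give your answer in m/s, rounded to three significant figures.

ω = 251.2 rad/s.  Crank-pin speed |V_A| = rω = 8.9184 m/s, perpendicular to OA.
Rod angle: sinφ = −(r/L) sinθ ⇒ φ = -15.067°; ω_rod = −rω cosθ/√(L²−r²sin²θ) = -44.089 rad/s.
V_P = V_A + ω_rod × AP, with AP = 0.0915 m along the rod.
Components: V_Px = −rω sinθ − a·ω_rod·sinφ = -8.5198 m/s;  V_Py = rω cosθ + a·ω_rod·cosφ = +0.97492 m/s.
|V_P| = √(V_Px² + V_Py²) = 8.5754 m/s.

8.58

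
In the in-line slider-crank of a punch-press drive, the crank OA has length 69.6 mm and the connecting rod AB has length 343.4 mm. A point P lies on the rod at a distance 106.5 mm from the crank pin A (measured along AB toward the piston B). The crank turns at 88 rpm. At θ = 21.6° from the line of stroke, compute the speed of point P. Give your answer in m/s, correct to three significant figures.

ω = 9.215 rad/s.  Crank-pin speed |V_A| = rω = 0.64139 m/s, perpendicular to OA.
Rod angle: sinφ = −(r/L) sinθ ⇒ φ = -4.279°; ω_rod = −rω cosθ/√(L²−r²sin²θ) = -1.7414 rad/s.
V_P = V_A + ω_rod × AP, with AP = 0.1065 m along the rod.
Components: V_Px = −rω sinθ − a·ω_rod·sinφ = -0.24995 m/s;  V_Py = rω cosθ + a·ω_rod·cosφ = +0.4114 m/s.
|V_P| = √(V_Px² + V_Py²) = 0.48138 m/s.

0.481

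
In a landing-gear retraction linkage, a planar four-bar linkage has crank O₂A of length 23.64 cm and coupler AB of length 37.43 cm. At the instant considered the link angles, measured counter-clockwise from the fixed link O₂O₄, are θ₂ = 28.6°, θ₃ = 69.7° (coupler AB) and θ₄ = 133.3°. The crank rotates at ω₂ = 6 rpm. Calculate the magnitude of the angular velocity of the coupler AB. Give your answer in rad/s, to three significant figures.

0.429

ω₂ = 0.6283 rad/s (from 6 rpm).
Differentiating the loop-closure r₂e^{iθ₂}+r₃e^{iθ₃}=r₁+r₄e^{iθ₄} gives r₂ω₂e^{iθ₂}+r₃ω₃e^{iθ₃}=r₄ω₄e^{iθ₄}.
Eliminating the other unknown: ω₃ = r₂ω₂ sin(θ₄−θ₂) / [r₃ sin(θ₃−θ₄)].
Numerator sine = +0.96727; denominator sine = -0.89571.
Result = 0.2364·0.6283·(+0.96727) / (0.3743·(-0.89571)) = -0.42853 rad/s; magnitude 0.42853 rad/s.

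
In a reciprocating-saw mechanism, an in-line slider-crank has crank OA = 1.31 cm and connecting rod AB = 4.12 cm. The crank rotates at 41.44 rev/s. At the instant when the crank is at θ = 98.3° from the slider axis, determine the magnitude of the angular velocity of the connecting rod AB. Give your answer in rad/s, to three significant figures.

ω = 260.4 rad/s (converted from 41.44 rev/s).
The rod makes angle φ with the slider axis where L sinφ = r sinθ; differentiating, L cosφ·φ̇ = r ω cosθ.
L cosφ = √(L² − r² sin²θ) = 0.039108 m.
|ω_rod| = r ω |cosθ| / √(L² − r² sin²θ) = 0.0131·260.4·0.14436/0.039108 = 12.591 rad/s.

12.6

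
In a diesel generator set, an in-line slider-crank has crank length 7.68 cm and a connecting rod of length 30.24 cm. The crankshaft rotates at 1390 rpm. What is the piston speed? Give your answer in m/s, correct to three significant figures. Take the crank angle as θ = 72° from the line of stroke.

ω = 2π·1390/60 = 145.6 rad/s
For an in-line slider-crank, x = r cosθ + √(L² − r² sin²θ), so v = −rω sinθ·[1 + r cosθ/√(L² − r² sin²θ)].
With r = 0.0768 m, L = 0.3024 m, θ = 72°: √(L² − r² sin²θ) = 0.29345 m.
v = −0.0768·145.6·0.95106·[1 + 0.0768·0.30902/0.29345] = -11.492 m/s.
|v| = 11.492 m/s.

11.5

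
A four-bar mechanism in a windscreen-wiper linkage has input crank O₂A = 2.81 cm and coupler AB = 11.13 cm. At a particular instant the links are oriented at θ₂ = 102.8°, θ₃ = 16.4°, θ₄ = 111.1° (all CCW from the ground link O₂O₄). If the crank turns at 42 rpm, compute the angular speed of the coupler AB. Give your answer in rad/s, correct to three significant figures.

ω₂ = 4.398 rad/s (from 42 rpm).
Differentiating the loop-closure r₂e^{iθ₂}+r₃e^{iθ₃}=r₁+r₄e^{iθ₄} gives r₂ω₂e^{iθ₂}+r₃ω₃e^{iθ₃}=r₄ω₄e^{iθ₄}.
Eliminating the other unknown: ω₃ = r₂ω₂ sin(θ₄−θ₂) / [r₃ sin(θ₃−θ₄)].
Numerator sine = +0.14436; denominator sine = -0.99664.
Result = 0.0281·4.398·(+0.14436) / (0.1113·(-0.99664)) = -0.16084 rad/s; magnitude 0.16084 rad/s.

0.161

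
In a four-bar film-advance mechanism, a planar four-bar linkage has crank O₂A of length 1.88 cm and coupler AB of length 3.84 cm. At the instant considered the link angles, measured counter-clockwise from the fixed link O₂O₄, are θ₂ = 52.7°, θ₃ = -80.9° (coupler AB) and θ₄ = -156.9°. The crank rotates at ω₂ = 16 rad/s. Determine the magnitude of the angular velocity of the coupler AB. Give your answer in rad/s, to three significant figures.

ω₂ = 16 rad/s
Differentiating the loop-closure r₂e^{iθ₂}+r₃e^{iθ₃}=r₁+r₄e^{iθ₄} gives r₂ω₂e^{iθ₂}+r₃ω₃e^{iθ₃}=r₄ω₄e^{iθ₄}.
Eliminating the other unknown: ω₃ = r₂ω₂ sin(θ₄−θ₂) / [r₃ sin(θ₃−θ₄)].
Numerator sine = +0.49394; denominator sine = +0.97030.
Result = 0.0188·16·(+0.49394) / (0.0384·(+0.97030)) = +3.9877 rad/s; magnitude 3.9877 rad/s.

3.99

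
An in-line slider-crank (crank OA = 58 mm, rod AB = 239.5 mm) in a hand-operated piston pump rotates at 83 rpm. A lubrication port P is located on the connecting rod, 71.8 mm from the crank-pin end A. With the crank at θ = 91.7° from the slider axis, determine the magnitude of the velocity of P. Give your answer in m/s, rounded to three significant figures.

ω = 8.692 rad/s.  Crank-pin speed |V_A| = rω = 0.50412 m/s, perpendicular to OA.
Rod angle: sinφ = −(r/L) sinθ ⇒ φ = -14.008°; ω_rod = −rω cosθ/√(L²−r²sin²θ) = +0.064358 rad/s.
V_P = V_A + ω_rod × AP, with AP = 0.0718 m along the rod.
Components: V_Px = −rω sinθ − a·ω_rod·sinφ = -0.50278 m/s;  V_Py = rω cosθ + a·ω_rod·cosφ = -0.010472 m/s.
|V_P| = √(V_Px² + V_Py²) = 0.50289 m/s.

0.503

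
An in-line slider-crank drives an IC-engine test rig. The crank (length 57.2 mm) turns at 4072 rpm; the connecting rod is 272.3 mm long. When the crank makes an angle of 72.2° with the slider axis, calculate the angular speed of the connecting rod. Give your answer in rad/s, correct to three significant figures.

ω = 426.4 rad/s (converted from 4072 rpm).
The rod makes angle φ with the slider axis where L sinφ = r sinθ; differentiating, L cosφ·φ̇ = r ω cosθ.
L cosφ = √(L² − r² sin²θ) = 0.2668 m.
|ω_rod| = r ω |cosθ| / √(L² − r² sin²θ) = 0.0572·426.4·0.30570/0.2668 = 27.947 rad/s.

27.9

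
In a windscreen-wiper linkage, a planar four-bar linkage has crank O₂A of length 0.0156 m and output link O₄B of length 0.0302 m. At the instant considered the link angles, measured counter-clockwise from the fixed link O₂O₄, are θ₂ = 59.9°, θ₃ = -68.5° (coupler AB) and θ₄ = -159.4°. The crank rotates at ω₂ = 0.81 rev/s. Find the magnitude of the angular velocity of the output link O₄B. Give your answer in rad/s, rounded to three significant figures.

2.06

ω₂ = 5.089 rad/s (from 0.81 rev/s).
Differentiating the loop-closure r₂e^{iθ₂}+r₃e^{iθ₃}=r₁+r₄e^{iθ₄} gives r₂ω₂e^{iθ₂}+r₃ω₃e^{iθ₃}=r₄ω₄e^{iθ₄}.
Eliminating the other unknown: ω₄ = r₂ω₂ sin(θ₂−θ₃) / [r₄ sin(θ₄−θ₃)].
Numerator sine = +0.78369; denominator sine = -0.99988.
Result = 0.0156·5.089·(+0.78369) / (0.0302·(-0.99988)) = -2.0605 rad/s; magnitude 2.0605 rad/s.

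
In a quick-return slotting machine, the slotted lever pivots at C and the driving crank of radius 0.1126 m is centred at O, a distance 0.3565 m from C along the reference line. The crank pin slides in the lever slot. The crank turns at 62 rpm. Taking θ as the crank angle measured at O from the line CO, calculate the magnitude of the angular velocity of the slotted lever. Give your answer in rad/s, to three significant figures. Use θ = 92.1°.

0.532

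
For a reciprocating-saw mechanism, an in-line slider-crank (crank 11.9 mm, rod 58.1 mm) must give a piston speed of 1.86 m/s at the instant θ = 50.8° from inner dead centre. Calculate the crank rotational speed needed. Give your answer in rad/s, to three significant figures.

178

For an in-line slider-crank, |v_piston| = rω|sinθ|·[1 + r cosθ/√(L² − r² sin²θ)].
With r = 0.0119 m, L = 0.0581 m, θ = 50.8°: the bracketed kinematic factor |dx/dθ| = 0.010431 m.
ω = v/|dx/dθ| = 1.86/0.010431 = 178.32 rad/s.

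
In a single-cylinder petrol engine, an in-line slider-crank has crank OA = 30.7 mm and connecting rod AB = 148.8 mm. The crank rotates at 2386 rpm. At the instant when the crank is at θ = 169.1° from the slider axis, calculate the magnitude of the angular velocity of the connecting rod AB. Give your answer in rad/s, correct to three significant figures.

ω = 249.9 rad/s (converted from 2386 rpm).
The rod makes angle φ with the slider axis where L sinφ = r sinθ; differentiating, L cosφ·φ̇ = r ω cosθ.
L cosφ = √(L² − r² sin²θ) = 0.14869 m.
|ω_rod| = r ω |cosθ| / √(L² − r² sin²θ) = 0.0307·249.9·0.98196/0.14869 = 50.659 rad/s.

50.7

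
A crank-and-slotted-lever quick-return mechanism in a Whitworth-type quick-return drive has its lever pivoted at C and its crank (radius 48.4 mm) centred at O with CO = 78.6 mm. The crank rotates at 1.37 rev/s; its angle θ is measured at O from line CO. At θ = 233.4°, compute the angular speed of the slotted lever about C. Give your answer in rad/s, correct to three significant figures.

0.161

ω = 8.608 rad/s (from 1.37 rev/s).
Crank pin A relative to C: A = (d + r cosθ, r sinθ); lever angle φ = atan2(r sinθ, d + r cosθ).
Differentiating tanφ: φ̇ = rω(d cosθ + r)/(d² + r² + 2dr cosθ).
d² + r² + 2dr cosθ = |CA|² = 0.00398415 m²;  d cosθ + r = +0.0015367 m.
|ω_lever| = |0.0484·8.608·+0.0015367| / 0.00398415 = 0.1607 rad/s.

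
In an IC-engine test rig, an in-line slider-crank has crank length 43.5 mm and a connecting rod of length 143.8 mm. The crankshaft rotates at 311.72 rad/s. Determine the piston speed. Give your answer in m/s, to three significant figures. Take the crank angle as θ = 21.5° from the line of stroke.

6.38

ω = 311.7 rad/s
For an in-line slider-crank, x = r cosθ + √(L² − r² sin²θ), so v = −rω sinθ·[1 + r cosθ/√(L² − r² sin²θ)].
With r = 0.0435 m, L = 0.1438 m, θ = 21.5°: √(L² − r² sin²θ) = 0.14291 m.
v = −0.0435·311.7·0.36650·[1 + 0.0435·0.93042/0.14291] = -6.3771 m/s.
|v| = 6.3771 m/s.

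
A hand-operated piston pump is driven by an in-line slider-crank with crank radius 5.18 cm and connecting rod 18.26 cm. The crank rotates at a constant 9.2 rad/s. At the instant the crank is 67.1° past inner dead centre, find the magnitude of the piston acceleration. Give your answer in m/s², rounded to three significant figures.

0.822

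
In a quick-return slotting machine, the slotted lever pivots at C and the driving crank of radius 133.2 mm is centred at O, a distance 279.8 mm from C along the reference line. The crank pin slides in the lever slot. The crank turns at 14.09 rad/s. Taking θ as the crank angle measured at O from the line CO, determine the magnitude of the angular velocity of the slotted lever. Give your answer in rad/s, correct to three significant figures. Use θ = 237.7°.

0.545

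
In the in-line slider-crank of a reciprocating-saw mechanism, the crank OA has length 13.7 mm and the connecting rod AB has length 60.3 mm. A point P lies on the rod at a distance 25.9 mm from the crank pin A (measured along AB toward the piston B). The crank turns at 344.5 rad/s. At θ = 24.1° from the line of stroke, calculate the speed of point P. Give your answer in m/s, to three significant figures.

3.23

ω = 344.5 rad/s.  Crank-pin speed |V_A| = rω = 4.7196 m/s, perpendicular to OA.
Rod angle: sinφ = −(r/L) sinθ ⇒ φ = -5.323°; ω_rod = −rω cosθ/√(L²−r²sin²θ) = -71.757 rad/s.
V_P = V_A + ω_rod × AP, with AP = 0.0259 m along the rod.
Components: V_Px = −rω sinθ − a·ω_rod·sinφ = -2.0996 m/s;  V_Py = rω cosθ + a·ω_rod·cosφ = +2.4578 m/s.
|V_P| = √(V_Px² + V_Py²) = 3.2325 m/s.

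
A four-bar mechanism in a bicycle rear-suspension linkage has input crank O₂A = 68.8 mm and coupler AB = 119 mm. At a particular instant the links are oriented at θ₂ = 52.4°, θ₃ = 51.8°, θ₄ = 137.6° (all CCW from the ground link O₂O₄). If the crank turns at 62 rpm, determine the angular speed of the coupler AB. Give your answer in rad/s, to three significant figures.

ω₂ = 6.493 rad/s (from 62 rpm).
Differentiating the loop-closure r₂e^{iθ₂}+r₃e^{iθ₃}=r₁+r₄e^{iθ₄} gives r₂ω₂e^{iθ₂}+r₃ω₃e^{iθ₃}=r₄ω₄e^{iθ₄}.
Eliminating the other unknown: ω₃ = r₂ω₂ sin(θ₄−θ₂) / [r₃ sin(θ₃−θ₄)].
Numerator sine = +0.99649; denominator sine = -0.99731.
Result = 0.0688·6.493·(+0.99649) / (0.119·(-0.99731)) = -3.7506 rad/s; magnitude 3.7506 rad/s.

3.75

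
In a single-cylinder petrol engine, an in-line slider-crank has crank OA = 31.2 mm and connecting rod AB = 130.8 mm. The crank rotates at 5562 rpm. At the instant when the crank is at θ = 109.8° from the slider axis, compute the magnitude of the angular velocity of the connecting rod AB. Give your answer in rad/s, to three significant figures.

ω = 582.5 rad/s (converted from 5562 rpm).
The rod makes angle φ with the slider axis where L sinφ = r sinθ; differentiating, L cosφ·φ̇ = r ω cosθ.
L cosφ = √(L² − r² sin²θ) = 0.12746 m.
|ω_rod| = r ω |cosθ| / √(L² − r² sin²θ) = 0.0312·582.5·0.33874/0.12746 = 48.294 rad/s.

48.3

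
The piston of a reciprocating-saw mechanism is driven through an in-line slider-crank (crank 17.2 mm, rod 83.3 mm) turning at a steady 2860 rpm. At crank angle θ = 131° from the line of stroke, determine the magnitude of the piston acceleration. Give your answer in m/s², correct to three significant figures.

1050

ω = 2π·2860/60 = 299.5 rad/s
x(θ) = r cosθ + √(L² − r² sin²θ); with ω constant, a = ω²·d²x/dθ².
d²x/dθ² = −r cosθ − r²(cos2θ)/√u − r⁴ sin²2θ/(4u^{3/2}),  u = L² − r² sin²θ = 0.00677038 m².
Substituting r = 0.0172 m, L = 0.0833 m, θ = 131°: d²x/dθ² = +0.011746 m.
a = ω²·d²x/dθ² = (299.5)²·(+0.011746) = +1053.6 m/s²;  |a| = 1053.6 m/s².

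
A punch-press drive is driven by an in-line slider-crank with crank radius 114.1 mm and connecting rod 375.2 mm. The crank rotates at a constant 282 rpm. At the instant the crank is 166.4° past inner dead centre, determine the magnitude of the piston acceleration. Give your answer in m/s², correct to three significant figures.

ω = 2π·282/60 = 29.53 rad/s
x(θ) = r cosθ + √(L² − r² sin²θ); with ω constant, a = ω²·d²x/dθ².
d²x/dθ² = −r cosθ − r²(cos2θ)/√u − r⁴ sin²2θ/(4u^{3/2}),  u = L² − r² sin²θ = 0.140055 m².
Substituting r = 0.1141 m, L = 0.3752 m, θ = 166.4°: d²x/dθ² = +0.079791 m.
a = ω²·d²x/dθ² = (29.53)²·(+0.079791) = +69.584 m/s²;  |a| = 69.584 m/s².

69.6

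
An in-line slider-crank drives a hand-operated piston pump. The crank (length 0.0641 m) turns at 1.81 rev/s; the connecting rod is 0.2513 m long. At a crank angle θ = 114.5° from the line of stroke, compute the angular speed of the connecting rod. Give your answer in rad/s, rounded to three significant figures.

ω = 11.37 rad/s (converted from 1.81 rev/s).
The rod makes angle φ with the slider axis where L sinφ = r sinθ; differentiating, L cosφ·φ̇ = r ω cosθ.
L cosφ = √(L² − r² sin²θ) = 0.24444 m.
|ω_rod| = r ω |cosθ| / √(L² − r² sin²θ) = 0.0641·11.37·0.41469/0.24444 = 1.2367 rad/s.

1.24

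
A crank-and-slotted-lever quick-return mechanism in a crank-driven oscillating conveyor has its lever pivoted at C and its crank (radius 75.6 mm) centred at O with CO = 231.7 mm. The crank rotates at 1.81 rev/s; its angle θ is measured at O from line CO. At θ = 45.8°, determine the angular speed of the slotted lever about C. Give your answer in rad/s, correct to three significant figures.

2.43

ω = 11.37 rad/s (from 1.81 rev/s).
Crank pin A relative to C: A = (d + r cosθ, r sinθ); lever angle φ = atan2(r sinθ, d + r cosθ).
Differentiating tanφ: φ̇ = rω(d cosθ + r)/(d² + r² + 2dr cosθ).
d² + r² + 2dr cosθ = |CA|² = 0.0838241 m²;  d cosθ + r = +0.23713 m.
|ω_lever| = |0.0756·11.37·+0.23713| / 0.0838241 = 2.4322 rad/s.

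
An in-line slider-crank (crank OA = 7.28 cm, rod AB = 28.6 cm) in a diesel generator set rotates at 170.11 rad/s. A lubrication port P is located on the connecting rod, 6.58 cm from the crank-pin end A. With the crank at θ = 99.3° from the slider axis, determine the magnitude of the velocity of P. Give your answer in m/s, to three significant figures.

12.2

ω = 170.1 rad/s.  Crank-pin speed |V_A| = rω = 12.384 m/s, perpendicular to OA.
Rod angle: sinφ = −(r/L) sinθ ⇒ φ = -14.549°; ω_rod = −rω cosθ/√(L²−r²sin²θ) = +7.2294 rad/s.
V_P = V_A + ω_rod × AP, with AP = 0.0658 m along the rod.
Components: V_Px = −rω sinθ − a·ω_rod·sinφ = -12.102 m/s;  V_Py = rω cosθ + a·ω_rod·cosφ = -1.5409 m/s.
|V_P| = √(V_Px² + V_Py²) = 12.199 m/s.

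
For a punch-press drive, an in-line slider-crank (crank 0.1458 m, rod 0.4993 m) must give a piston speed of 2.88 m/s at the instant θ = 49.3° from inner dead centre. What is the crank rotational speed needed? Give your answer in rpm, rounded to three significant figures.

For an in-line slider-crank, |v_piston| = rω|sinθ|·[1 + r cosθ/√(L² − r² sin²θ)].
With r = 0.1458 m, L = 0.4993 m, θ = 49.3°: the bracketed kinematic factor |dx/dθ| = 0.13212 m.
ω = v/|dx/dθ| = 2.88/0.13212 = 21.798 rad/s.
N = 60ω/(2π) = 208.16 rpm.

208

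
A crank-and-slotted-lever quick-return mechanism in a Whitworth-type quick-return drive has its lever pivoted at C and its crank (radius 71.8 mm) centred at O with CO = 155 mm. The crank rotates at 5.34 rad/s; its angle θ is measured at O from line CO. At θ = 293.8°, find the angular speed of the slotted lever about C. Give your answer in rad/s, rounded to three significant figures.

ω = 5.34 rad/s
Crank pin A relative to C: A = (d + r cosθ, r sinθ); lever angle φ = atan2(r sinθ, d + r cosθ).
Differentiating tanφ: φ̇ = rω(d cosθ + r)/(d² + r² + 2dr cosθ).
d² + r² + 2dr cosθ = |CA|² = 0.0381624 m²;  d cosθ + r = +0.13435 m.
|ω_lever| = |0.0718·5.34·+0.13435| / 0.0381624 = 1.3498 rad/s.

1.35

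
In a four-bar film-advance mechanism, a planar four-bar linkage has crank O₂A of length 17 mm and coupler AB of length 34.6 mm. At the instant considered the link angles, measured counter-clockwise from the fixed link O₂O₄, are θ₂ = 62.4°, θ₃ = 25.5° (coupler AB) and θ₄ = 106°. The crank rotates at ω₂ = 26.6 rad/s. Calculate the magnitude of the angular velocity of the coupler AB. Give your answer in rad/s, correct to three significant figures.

ω₂ = 26.6 rad/s
Differentiating the loop-closure r₂e^{iθ₂}+r₃e^{iθ₃}=r₁+r₄e^{iθ₄} gives r₂ω₂e^{iθ₂}+r₃ω₃e^{iθ₃}=r₄ω₄e^{iθ₄}.
Eliminating the other unknown: ω₃ = r₂ω₂ sin(θ₄−θ₂) / [r₃ sin(θ₃−θ₄)].
Numerator sine = +0.68962; denominator sine = -0.98629.
Result = 0.017·26.6·(+0.68962) / (0.0346·(-0.98629)) = -9.1382 rad/s; magnitude 9.1382 rad/s.

9.14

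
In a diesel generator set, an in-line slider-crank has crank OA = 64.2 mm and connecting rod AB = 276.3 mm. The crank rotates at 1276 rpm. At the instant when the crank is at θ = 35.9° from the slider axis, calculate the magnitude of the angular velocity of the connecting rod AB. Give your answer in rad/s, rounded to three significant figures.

25.4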